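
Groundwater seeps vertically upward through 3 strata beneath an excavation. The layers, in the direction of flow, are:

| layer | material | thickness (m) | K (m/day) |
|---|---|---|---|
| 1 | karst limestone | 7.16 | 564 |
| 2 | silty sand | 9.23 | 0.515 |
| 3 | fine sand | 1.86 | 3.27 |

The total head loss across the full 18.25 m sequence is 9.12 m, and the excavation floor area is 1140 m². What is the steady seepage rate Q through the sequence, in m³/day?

Flow is perpendicular to layering, so the layers act in series and the equivalent K is the thickness-weighted harmonic mean.
Total thickness L = 7.16 + 9.23 + 1.86 = 18.25 m.
Σ(b_i/K_i) = 7.16/564 + 9.23/0.515 + 1.86/3.27 = 18.50 d.
K_eq = L / Σ(b_i/K_i) = 18.25 / 18.50 = 0.9863 m/day.
Q = K_eq · A · (Δh/L) = 0.9863 × 1140 × (9.12/18.25) = 561.9 m³/day.

562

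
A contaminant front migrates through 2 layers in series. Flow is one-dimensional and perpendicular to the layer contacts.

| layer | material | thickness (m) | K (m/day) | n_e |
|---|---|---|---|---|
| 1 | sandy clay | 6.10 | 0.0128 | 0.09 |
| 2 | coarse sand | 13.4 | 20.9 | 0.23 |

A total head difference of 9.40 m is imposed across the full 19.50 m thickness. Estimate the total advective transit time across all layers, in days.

184

With flow normal to the layers, continuity requires the same specific discharge q through every layer.
Σ(b_i/K_i) = 6.10/0.0128 + 13.4/20.9 = 477.2 d.
q = Δh / Σ(b_i/K_i) = 9.40 / 477.2 = 0.01970 m/day.
In each layer the seepage velocity is v_i = q/n_i, so the layer transit time is t_i = b_i·n_i / q:
  layer 1 (sandy clay): t_1 = 6.10 × 0.09 / 0.01970 = 27.87 d
  layer 2 (coarse sand): t_2 = 13.4 × 0.23 / 0.01970 = 156.5 d
Total t = Σ t_i = 184.3 days.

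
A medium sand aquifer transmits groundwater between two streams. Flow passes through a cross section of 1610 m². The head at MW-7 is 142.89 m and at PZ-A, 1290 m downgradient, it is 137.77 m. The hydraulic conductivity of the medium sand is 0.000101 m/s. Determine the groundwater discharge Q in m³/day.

Convert K: 0.000101 m/s × 86400 = 8.726 m/day.
Hydraulic gradient i = (142.89 − 137.77) / 1290 = 5.12 / 1290 = 0.003969.
Darcy's law: Q = K · A · i = 8.726 × 1610 × 0.003969 = 55.76 m³/day.

55.8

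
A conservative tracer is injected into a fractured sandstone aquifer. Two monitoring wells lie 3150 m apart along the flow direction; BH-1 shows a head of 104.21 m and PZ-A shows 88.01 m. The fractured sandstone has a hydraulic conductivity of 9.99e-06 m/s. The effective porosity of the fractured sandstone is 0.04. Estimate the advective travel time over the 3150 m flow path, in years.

77.7

Convert K: 9.99e-06 m/s × 86400 = 0.8631 m/day.
Hydraulic gradient i = (104.21 − 88.01) / 3150 = 16.2 / 3150 = 0.005143.
Darcy flux q = K · i = 0.8631 × 0.005143 = 0.004439 m/day.
Seepage velocity v = q / n_e = 0.004439 / 0.04 = 0.1110 m/day.
Travel time t = L / v = 3150 / 0.1110 = 28385 days = 77.71 years.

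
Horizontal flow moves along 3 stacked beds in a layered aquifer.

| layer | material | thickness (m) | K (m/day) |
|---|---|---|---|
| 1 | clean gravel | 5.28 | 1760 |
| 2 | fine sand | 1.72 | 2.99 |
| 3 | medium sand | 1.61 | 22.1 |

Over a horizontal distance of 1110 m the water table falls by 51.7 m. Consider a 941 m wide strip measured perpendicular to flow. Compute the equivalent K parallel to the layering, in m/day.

Flow is parallel to layering, so each bed carries its own Darcy discharge and the transmissivities add.
Σ(K_i·b_i) = 1760×5.28 + 2.99×1.72 + 22.1×1.61 = 9334 m²/day.
Total thickness b = 8.610 m, so K_eq = Σ(K_i·b_i)/b = 1084 m/day.

1080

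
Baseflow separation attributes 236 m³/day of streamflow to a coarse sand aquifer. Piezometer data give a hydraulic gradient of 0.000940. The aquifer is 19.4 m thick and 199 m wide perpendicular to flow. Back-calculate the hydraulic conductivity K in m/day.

Cross-sectional area A = 199 × 19.4 = 3861 m².
Hydraulic gradient i = 0.000940.
From Q = K·A·i, K = Q / (A·i) = 236 / (3861 × 0.0009400) = 65.03 m/day.

65.0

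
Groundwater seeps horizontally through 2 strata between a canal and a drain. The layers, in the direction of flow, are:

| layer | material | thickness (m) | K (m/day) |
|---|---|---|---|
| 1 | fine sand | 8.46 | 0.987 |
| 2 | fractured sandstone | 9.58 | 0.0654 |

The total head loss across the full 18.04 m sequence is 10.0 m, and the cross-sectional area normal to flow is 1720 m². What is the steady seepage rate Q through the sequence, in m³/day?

111

Flow is perpendicular to layering, so the layers act in series and the equivalent K is the thickness-weighted harmonic mean.
Total thickness L = 8.46 + 9.58 = 18.04 m.
Σ(b_i/K_i) = 8.46/0.987 + 9.58/0.0654 = 155.1 d.
K_eq = L / Σ(b_i/K_i) = 18.04 / 155.1 = 0.1163 m/day.
Q = K_eq · A · (Δh/L) = 0.1163 × 1720 × (10.0/18.04) = 110.9 m³/day.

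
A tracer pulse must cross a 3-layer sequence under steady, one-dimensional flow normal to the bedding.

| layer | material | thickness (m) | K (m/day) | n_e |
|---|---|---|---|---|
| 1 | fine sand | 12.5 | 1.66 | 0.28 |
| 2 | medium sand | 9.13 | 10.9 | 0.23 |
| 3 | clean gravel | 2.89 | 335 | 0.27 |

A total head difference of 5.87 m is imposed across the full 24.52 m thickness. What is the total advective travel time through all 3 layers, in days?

With flow normal to the layers, continuity requires the same specific discharge q through every layer.
Σ(b_i/K_i) = 12.5/1.66 + 9.13/10.9 + 2.89/335 = 8.376 d.
q = Δh / Σ(b_i/K_i) = 5.87 / 8.376 = 0.7008 m/day.
In each layer the seepage velocity is v_i = q/n_i, so the layer transit time is t_i = b_i·n_i / q:
  layer 1 (fine sand): t_1 = 12.5 × 0.28 / 0.7008 = 4.994 d
  layer 2 (medium sand): t_2 = 9.13 × 0.23 / 0.7008 = 2.997 d
  layer 3 (clean gravel): t_3 = 2.89 × 0.27 / 0.7008 = 1.113 d
Total t = Σ t_i = 9.104 days.

9.10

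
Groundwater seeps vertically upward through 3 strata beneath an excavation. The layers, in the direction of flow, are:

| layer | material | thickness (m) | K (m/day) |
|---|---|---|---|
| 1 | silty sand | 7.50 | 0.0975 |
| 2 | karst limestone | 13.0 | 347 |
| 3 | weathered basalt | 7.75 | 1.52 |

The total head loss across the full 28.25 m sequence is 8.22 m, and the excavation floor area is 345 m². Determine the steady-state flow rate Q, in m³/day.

34.6

Flow is perpendicular to layering, so the layers act in series and the equivalent K is the thickness-weighted harmonic mean.
Total thickness L = 7.50 + 13.0 + 7.75 = 28.25 m.
Σ(b_i/K_i) = 7.50/0.0975 + 13.0/347 + 7.75/1.52 = 82.06 d.
K_eq = L / Σ(b_i/K_i) = 28.25 / 82.06 = 0.3443 m/day.
Q = K_eq · A · (Δh/L) = 0.3443 × 345 × (8.22/28.25) = 34.56 m³/day.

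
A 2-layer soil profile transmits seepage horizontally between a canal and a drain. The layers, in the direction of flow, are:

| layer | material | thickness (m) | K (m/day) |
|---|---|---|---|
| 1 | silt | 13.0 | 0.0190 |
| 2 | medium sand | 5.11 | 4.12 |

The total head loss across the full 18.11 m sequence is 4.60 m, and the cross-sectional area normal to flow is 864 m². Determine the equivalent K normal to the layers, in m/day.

Flow is perpendicular to layering, so the layers act in series and the equivalent K is the thickness-weighted harmonic mean.
Total thickness L = 13.0 + 5.11 = 18.11 m.
Σ(b_i/K_i) = 13.0/0.0190 + 5.11/4.12 = 685.5 d.
K_eq = L / Σ(b_i/K_i) = 18.11 / 685.5 = 0.02642 m/day.

0.0264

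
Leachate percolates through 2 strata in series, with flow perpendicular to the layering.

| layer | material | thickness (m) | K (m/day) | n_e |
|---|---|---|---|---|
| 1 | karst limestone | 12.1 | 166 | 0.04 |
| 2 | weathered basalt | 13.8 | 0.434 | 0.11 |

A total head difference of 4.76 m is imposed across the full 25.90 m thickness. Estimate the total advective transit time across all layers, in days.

With flow normal to the layers, continuity requires the same specific discharge q through every layer.
Σ(b_i/K_i) = 12.1/166 + 13.8/0.434 = 31.87 d.
q = Δh / Σ(b_i/K_i) = 4.76 / 31.87 = 0.1494 m/day.
In each layer the seepage velocity is v_i = q/n_i, so the layer transit time is t_i = b_i·n_i / q:
  layer 1 (karst limestone): t_1 = 12.1 × 0.04 / 0.1494 = 3.241 d
  layer 2 (weathered basalt): t_2 = 13.8 × 0.11 / 0.1494 = 10.16 d
Total t = Σ t_i = 13.40 days.

13.4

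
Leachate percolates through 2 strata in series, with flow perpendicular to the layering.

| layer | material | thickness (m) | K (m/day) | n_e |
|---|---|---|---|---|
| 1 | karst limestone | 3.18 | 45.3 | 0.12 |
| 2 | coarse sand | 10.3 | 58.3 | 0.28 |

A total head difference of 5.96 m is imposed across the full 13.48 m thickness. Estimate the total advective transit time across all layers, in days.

0.135

With flow normal to the layers, continuity requires the same specific discharge q through every layer.
Σ(b_i/K_i) = 3.18/45.3 + 10.3/58.3 = 0.2469 d.
q = Δh / Σ(b_i/K_i) = 5.96 / 0.2469 = 24.14 m/day.
In each layer the seepage velocity is v_i = q/n_i, so the layer transit time is t_i = b_i·n_i / q:
  layer 1 (karst limestone): t_1 = 3.18 × 0.12 / 24.14 = 0.01581 d
  layer 2 (coarse sand): t_2 = 10.3 × 0.28 / 24.14 = 0.1195 d
Total t = Σ t_i = 0.1353 days.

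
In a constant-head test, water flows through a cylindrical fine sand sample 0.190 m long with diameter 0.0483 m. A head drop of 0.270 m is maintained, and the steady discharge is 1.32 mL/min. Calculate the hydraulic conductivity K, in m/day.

Cross-sectional area A = π·(d/2)² = π × (0.0483/2)² = 0.001832 m².
Convert discharge: 1.32 mL/min = 2.200e-08 m³/s.
Darcy's law rearranged: K = Q·L / (A·Δh) = 2.200e-08 × 0.190 / (0.001832 × 0.270) = 8.449e-06 m/s = 0.7300 m/day.

0.730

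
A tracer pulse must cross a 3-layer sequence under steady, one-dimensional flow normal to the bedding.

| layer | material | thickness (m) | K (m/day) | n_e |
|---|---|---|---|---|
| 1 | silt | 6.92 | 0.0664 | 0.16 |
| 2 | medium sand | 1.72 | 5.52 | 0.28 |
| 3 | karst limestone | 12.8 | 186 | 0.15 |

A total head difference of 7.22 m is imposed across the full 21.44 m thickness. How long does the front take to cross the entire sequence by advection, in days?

With flow normal to the layers, continuity requires the same specific discharge q through every layer.
Σ(b_i/K_i) = 6.92/0.0664 + 1.72/5.52 + 12.8/186 = 104.6 d.
q = Δh / Σ(b_i/K_i) = 7.22 / 104.6 = 0.06903 m/day.
In each layer the seepage velocity is v_i = q/n_i, so the layer transit time is t_i = b_i·n_i / q:
  layer 1 (silt): t_1 = 6.92 × 0.16 / 0.06903 = 16.04 d
  layer 2 (medium sand): t_2 = 1.72 × 0.28 / 0.06903 = 6.977 d
  layer 3 (karst limestone): t_3 = 12.8 × 0.15 / 0.06903 = 27.82 d
Total t = Σ t_i = 50.83 days.

50.8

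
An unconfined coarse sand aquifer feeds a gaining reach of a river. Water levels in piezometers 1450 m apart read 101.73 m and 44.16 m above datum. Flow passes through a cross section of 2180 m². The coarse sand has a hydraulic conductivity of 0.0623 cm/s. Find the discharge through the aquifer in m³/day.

Convert K: 0.0623 cm/s × 864 = 53.83 m/day.
Hydraulic gradient i = (101.73 − 44.16) / 1450 = 57.57 / 1450 = 0.03970.
Darcy's law: Q = K · A · i = 53.83 × 2180 × 0.03970 = 4659 m³/day.

4660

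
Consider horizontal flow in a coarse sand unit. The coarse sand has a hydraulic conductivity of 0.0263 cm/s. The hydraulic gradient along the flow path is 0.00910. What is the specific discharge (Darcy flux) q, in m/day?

Convert K: 0.0263 cm/s × 864 = 22.72 m/day.
Hydraulic gradient i = 0.00910.
Specific discharge q = K · i = 22.72 × 0.009100 = 0.2068 m/day.

0.207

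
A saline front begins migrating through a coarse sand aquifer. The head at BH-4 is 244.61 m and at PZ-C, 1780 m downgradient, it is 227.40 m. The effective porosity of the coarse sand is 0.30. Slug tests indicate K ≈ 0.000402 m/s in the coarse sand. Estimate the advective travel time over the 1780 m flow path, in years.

4.35

Convert K: 0.000402 m/s × 86400 = 34.73 m/day.
Hydraulic gradient i = (244.61 − 227.40) / 1780 = 17.21 / 1780 = 0.009669.
Darcy flux q = K · i = 34.73 × 0.009669 = 0.3358 m/day.
Seepage velocity v = q / n_e = 0.3358 / 0.30 = 1.119 m/day.
Travel time t = L / v = 1780 / 1.119 = 1590 days = 4.354 years.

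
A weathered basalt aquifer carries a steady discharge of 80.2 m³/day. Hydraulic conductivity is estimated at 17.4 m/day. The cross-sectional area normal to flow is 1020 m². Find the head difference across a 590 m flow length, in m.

2.67

From Q = K·A·i, i = Q / (K·A) = 80.2 / (17.40 × 1020) = 0.004519.
Head loss Δh = i · L = 0.004519 × 590 = 2.666 m.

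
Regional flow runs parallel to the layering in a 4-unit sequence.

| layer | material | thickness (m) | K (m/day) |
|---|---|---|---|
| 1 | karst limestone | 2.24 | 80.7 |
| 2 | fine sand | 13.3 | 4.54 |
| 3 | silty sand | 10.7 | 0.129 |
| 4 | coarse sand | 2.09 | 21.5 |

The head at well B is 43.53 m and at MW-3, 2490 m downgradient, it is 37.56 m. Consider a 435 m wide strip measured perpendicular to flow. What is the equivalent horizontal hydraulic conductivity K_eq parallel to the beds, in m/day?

10.1

Flow is parallel to layering, so each bed carries its own Darcy discharge and the transmissivities add.
Σ(K_i·b_i) = 80.7×2.24 + 4.54×13.3 + 0.129×10.7 + 21.5×2.09 = 287.5 m²/day.
Total thickness b = 28.33 m, so K_eq = Σ(K_i·b_i)/b = 10.15 m/day.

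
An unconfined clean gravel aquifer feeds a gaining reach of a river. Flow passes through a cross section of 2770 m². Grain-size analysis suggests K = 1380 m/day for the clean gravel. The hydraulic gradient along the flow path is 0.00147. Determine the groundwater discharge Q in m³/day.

Hydraulic gradient i = 0.00147.
Darcy's law: Q = K · A · i = 1380 × 2770 × 0.001470 = 5619 m³/day.

5620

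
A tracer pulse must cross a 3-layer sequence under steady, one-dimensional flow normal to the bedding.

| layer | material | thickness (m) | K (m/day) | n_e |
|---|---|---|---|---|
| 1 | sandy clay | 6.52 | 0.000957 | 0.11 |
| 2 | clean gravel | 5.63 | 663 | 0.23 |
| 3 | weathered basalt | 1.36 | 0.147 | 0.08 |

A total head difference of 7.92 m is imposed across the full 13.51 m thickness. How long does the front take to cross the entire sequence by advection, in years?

With flow normal to the layers, continuity requires the same specific discharge q through every layer.
Σ(b_i/K_i) = 6.52/0.000957 + 5.63/663 + 1.36/0.147 = 6822 d.
q = Δh / Σ(b_i/K_i) = 7.92 / 6822 = 0.001161 m/day.
In each layer the seepage velocity is v_i = q/n_i, so the layer transit time is t_i = b_i·n_i / q:
  layer 1 (sandy clay): t_1 = 6.52 × 0.11 / 0.001161 = 617.8 d
  layer 2 (clean gravel): t_2 = 5.63 × 0.23 / 0.001161 = 1115 d
  layer 3 (weathered basalt): t_3 = 1.36 × 0.08 / 0.001161 = 93.72 d
Total t = Σ t_i = 1827 days = 5.002 years.

5.00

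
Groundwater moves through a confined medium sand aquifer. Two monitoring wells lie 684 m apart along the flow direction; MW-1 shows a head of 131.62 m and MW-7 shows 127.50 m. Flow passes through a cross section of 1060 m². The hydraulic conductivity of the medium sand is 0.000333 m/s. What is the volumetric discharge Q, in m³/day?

Convert K: 0.000333 m/s × 86400 = 28.77 m/day.
Hydraulic gradient i = (131.62 − 127.50) / 684 = 4.12 / 684 = 0.006023.
Darcy's law: Q = K · A · i = 28.77 × 1060 × 0.006023 = 183.7 m³/day.

184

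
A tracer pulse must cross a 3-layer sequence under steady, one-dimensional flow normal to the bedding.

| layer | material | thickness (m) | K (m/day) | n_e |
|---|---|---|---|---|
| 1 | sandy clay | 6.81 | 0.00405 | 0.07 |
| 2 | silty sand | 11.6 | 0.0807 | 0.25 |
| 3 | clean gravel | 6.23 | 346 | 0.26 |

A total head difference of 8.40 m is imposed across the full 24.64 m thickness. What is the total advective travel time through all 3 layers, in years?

With flow normal to the layers, continuity requires the same specific discharge q through every layer.
Σ(b_i/K_i) = 6.81/0.00405 + 11.6/0.0807 + 6.23/346 = 1825 d.
q = Δh / Σ(b_i/K_i) = 8.40 / 1825 = 0.004602 m/day.
In each layer the seepage velocity is v_i = q/n_i, so the layer transit time is t_i = b_i·n_i / q:
  layer 1 (sandy clay): t_1 = 6.81 × 0.07 / 0.004602 = 103.6 d
  layer 2 (silty sand): t_2 = 11.6 × 0.25 / 0.004602 = 630.1 d
  layer 3 (clean gravel): t_3 = 6.23 × 0.26 / 0.004602 = 352.0 d
Total t = Σ t_i = 1086 days = 2.972 years.

2.97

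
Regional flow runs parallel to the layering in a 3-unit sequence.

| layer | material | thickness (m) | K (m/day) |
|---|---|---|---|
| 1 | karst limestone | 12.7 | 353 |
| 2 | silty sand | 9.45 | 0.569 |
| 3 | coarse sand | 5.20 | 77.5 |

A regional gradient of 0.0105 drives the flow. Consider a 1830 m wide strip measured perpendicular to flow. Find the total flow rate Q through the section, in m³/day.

Flow is parallel to layering, so each bed carries its own Darcy discharge and the transmissivities add.
Σ(K_i·b_i) = 353×12.7 + 0.569×9.45 + 77.5×5.20 = 4891 m²/day.
Hydraulic gradient i = 0.0105.
Q = Σ(K_i·b_i) · W · i = 4891 × 1830 × 0.01050 = 93990 m³/day.

94000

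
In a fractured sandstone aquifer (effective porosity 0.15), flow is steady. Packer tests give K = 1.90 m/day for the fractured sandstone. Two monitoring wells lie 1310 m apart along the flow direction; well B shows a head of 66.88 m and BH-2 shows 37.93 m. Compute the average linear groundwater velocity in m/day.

0.280

Hydraulic gradient i = (66.88 − 37.93) / 1310 = 28.95 / 1310 = 0.02210.
Darcy flux q = K · i = 1.900 × 0.02210 = 0.04199 m/day.
Seepage velocity v = q / n_e = 0.04199 / 0.15 = 0.2799 m/day.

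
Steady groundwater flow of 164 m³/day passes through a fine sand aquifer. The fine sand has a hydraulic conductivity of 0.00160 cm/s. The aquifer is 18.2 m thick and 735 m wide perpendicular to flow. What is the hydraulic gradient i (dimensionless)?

Convert K: 0.00160 cm/s × 864 = 1.382 m/day.
Cross-sectional area A = 735 × 18.2 = 13377 m².
From Q = K·A·i, i = Q / (K·A) = 164 / (1.382 × 13377) = 0.008869.

0.00887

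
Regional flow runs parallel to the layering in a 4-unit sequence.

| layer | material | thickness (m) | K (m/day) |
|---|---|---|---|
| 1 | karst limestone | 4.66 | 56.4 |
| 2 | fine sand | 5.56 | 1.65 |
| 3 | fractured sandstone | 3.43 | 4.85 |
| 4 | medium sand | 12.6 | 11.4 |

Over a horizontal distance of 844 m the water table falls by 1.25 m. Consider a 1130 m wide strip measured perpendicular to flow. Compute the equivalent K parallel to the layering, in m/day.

Flow is parallel to layering, so each bed carries its own Darcy discharge and the transmissivities add.
Σ(K_i·b_i) = 56.4×4.66 + 1.65×5.56 + 4.85×3.43 + 11.4×12.6 = 432.3 m²/day.
Total thickness b = 26.25 m, so K_eq = Σ(K_i·b_i)/b = 16.47 m/day.

16.5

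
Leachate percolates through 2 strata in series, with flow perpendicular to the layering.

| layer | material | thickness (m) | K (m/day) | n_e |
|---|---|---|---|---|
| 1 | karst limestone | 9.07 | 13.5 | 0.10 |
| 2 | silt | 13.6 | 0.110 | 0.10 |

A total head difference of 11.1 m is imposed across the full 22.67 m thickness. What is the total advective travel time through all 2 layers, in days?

25.4

With flow normal to the layers, continuity requires the same specific discharge q through every layer.
Σ(b_i/K_i) = 9.07/13.5 + 13.6/0.110 = 124.3 d.
q = Δh / Σ(b_i/K_i) = 11.1 / 124.3 = 0.08929 m/day.
In each layer the seepage velocity is v_i = q/n_i, so the layer transit time is t_i = b_i·n_i / q:
  layer 1 (karst limestone): t_1 = 9.07 × 0.10 / 0.08929 = 10.16 d
  layer 2 (silt): t_2 = 13.6 × 0.10 / 0.08929 = 15.23 d
Total t = Σ t_i = 25.39 days.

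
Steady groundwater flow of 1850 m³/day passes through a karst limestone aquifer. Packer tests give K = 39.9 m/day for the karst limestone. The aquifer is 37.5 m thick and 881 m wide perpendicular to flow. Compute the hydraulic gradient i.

Cross-sectional area A = 881 × 37.5 = 33038 m².
From Q = K·A·i, i = Q / (K·A) = 1850 / (39.90 × 33038) = 0.001403.

0.00140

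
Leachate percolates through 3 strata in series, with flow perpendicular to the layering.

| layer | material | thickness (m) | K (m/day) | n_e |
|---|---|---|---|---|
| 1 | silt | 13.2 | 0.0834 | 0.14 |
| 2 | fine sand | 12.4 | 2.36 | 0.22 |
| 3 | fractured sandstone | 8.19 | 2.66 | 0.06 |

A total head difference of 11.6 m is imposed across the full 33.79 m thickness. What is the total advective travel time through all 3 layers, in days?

72.8

With flow normal to the layers, continuity requires the same specific discharge q through every layer.
Σ(b_i/K_i) = 13.2/0.0834 + 12.4/2.36 + 8.19/2.66 = 166.6 d.
q = Δh / Σ(b_i/K_i) = 11.6 / 166.6 = 0.06963 m/day.
In each layer the seepage velocity is v_i = q/n_i, so the layer transit time is t_i = b_i·n_i / q:
  layer 1 (silt): t_1 = 13.2 × 0.14 / 0.06963 = 26.54 d
  layer 2 (fine sand): t_2 = 12.4 × 0.22 / 0.06963 = 39.18 d
  layer 3 (fractured sandstone): t_3 = 8.19 × 0.06 / 0.06963 = 7.058 d
Total t = Σ t_i = 72.78 days.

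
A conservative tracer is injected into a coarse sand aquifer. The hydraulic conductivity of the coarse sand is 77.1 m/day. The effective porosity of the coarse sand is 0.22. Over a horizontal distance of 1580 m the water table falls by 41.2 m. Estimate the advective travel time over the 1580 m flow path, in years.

Hydraulic gradient i = Δh / L = 41.2 / 1580 = 0.02608.
Darcy flux q = K · i = 77.10 × 0.02608 = 2.010 m/day.
Seepage velocity v = q / n_e = 2.010 / 0.22 = 9.138 m/day.
Travel time t = L / v = 1580 / 9.138 = 172.9 days = 0.4734 years.

0.473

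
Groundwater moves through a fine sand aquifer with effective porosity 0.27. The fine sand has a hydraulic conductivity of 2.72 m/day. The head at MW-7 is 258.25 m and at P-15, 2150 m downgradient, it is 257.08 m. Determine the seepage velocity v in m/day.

0.00548

Hydraulic gradient i = (258.25 − 257.08) / 2150 = 1.17 / 2150 = 0.0005442.
Darcy flux q = K · i = 2.720 × 0.0005442 = 0.001480 m/day.
Seepage velocity v = q / n_e = 0.001480 / 0.27 = 0.005482 m/day.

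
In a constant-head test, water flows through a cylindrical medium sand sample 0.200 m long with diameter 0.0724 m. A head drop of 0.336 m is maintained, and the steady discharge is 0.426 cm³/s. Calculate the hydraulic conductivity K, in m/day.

Cross-sectional area A = π·(d/2)² = π × (0.0724/2)² = 0.004117 m².
Convert discharge: 0.426 cm³/s = 4.260e-07 m³/s.
Darcy's law rearranged: K = Q·L / (A·Δh) = 4.260e-07 × 0.200 / (0.004117 × 0.336) = 6.159e-05 m/s = 5.322 m/day.

5.32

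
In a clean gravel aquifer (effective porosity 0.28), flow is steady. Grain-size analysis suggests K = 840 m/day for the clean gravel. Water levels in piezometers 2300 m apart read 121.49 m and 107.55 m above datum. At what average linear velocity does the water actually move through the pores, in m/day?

18.2

Hydraulic gradient i = (121.49 − 107.55) / 2300 = 13.94 / 2300 = 0.006061.
Darcy flux q = K · i = 840.0 × 0.006061 = 5.091 m/day.
Seepage velocity v = q / n_e = 5.091 / 0.28 = 18.18 m/day.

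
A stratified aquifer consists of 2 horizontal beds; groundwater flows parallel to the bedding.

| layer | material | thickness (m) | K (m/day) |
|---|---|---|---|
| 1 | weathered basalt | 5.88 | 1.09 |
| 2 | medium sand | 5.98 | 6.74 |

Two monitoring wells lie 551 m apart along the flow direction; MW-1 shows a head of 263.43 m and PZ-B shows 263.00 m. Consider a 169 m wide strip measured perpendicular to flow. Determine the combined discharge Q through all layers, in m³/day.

6.16

Flow is parallel to layering, so each bed carries its own Darcy discharge and the transmissivities add.
Σ(K_i·b_i) = 1.09×5.88 + 6.74×5.98 = 46.71 m²/day.
Hydraulic gradient i = (263.43 − 263.00) / 551 = 0.43 / 551 = 0.0007804.
Q = Σ(K_i·b_i) · W · i = 46.71 × 169 × 0.0007804 = 6.161 m³/day.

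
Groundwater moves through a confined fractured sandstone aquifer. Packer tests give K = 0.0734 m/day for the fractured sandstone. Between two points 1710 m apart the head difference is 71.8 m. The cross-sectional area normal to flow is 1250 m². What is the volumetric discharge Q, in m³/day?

3.85

Hydraulic gradient i = Δh / L = 71.8 / 1710 = 0.04199.
Darcy's law: Q = K · A · i = 0.07340 × 1250 × 0.04199 = 3.852 m³/day.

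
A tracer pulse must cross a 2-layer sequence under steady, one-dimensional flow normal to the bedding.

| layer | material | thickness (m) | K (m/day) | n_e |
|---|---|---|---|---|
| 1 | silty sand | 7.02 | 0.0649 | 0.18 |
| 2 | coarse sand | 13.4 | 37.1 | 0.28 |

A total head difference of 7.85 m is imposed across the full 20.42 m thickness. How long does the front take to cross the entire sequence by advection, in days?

With flow normal to the layers, continuity requires the same specific discharge q through every layer.
Σ(b_i/K_i) = 7.02/0.0649 + 13.4/37.1 = 108.5 d.
q = Δh / Σ(b_i/K_i) = 7.85 / 108.5 = 0.07233 m/day.
In each layer the seepage velocity is v_i = q/n_i, so the layer transit time is t_i = b_i·n_i / q:
  layer 1 (silty sand): t_1 = 7.02 × 0.18 / 0.07233 = 17.47 d
  layer 2 (coarse sand): t_2 = 13.4 × 0.28 / 0.07233 = 51.87 d
Total t = Σ t_i = 69.34 days.

69.3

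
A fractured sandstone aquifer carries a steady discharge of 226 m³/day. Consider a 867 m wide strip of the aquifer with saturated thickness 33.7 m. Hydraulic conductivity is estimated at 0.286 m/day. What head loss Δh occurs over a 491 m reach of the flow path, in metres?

Cross-sectional area A = 867 × 33.7 = 29218 m².
From Q = K·A·i, i = Q / (K·A) = 226 / (0.2860 × 29218) = 0.02705.
Head loss Δh = i · L = 0.02705 × 491 = 13.28 m.

13.3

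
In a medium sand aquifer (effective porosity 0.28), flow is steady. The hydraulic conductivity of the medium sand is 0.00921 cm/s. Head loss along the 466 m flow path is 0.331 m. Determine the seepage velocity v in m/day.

Convert K: 0.00921 cm/s × 864 = 7.957 m/day.
Hydraulic gradient i = Δh / L = 0.331 / 466 = 0.0007103.
Darcy flux q = K · i = 7.957 × 0.0007103 = 0.005652 m/day.
Seepage velocity v = q / n_e = 0.005652 / 0.28 = 0.02019 m/day.

0.0202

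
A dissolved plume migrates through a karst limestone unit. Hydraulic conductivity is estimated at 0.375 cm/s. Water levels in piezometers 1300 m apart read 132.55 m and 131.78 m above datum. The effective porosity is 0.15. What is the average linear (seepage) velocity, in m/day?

Convert K: 0.375 cm/s × 864 = 324.0 m/day.
Hydraulic gradient i = (132.55 − 131.78) / 1300 = 0.77 / 1300 = 0.0005923.
Darcy flux q = K · i = 324.0 × 0.0005923 = 0.1919 m/day.
Seepage velocity v = q / n_e = 0.1919 / 0.15 = 1.279 m/day.

1.28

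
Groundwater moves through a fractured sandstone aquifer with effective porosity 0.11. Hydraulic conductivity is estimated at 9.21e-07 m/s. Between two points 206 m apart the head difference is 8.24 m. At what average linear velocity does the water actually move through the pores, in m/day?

Convert K: 9.21e-07 m/s × 86400 = 0.07957 m/day.
Hydraulic gradient i = Δh / L = 8.24 / 206 = 0.04000.
Darcy flux q = K · i = 0.07957 × 0.04000 = 0.003183 m/day.
Seepage velocity v = q / n_e = 0.003183 / 0.11 = 0.02894 m/day.

0.0289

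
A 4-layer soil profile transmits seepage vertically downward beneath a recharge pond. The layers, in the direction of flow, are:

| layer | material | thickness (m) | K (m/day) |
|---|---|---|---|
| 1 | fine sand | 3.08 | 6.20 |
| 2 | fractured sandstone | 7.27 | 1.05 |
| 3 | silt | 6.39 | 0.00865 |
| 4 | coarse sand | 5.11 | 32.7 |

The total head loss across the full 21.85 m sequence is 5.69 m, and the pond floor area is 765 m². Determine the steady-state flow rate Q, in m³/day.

Flow is perpendicular to layering, so the layers act in series and the equivalent K is the thickness-weighted harmonic mean.
Total thickness L = 3.08 + 7.27 + 6.39 + 5.11 = 21.85 m.
Σ(b_i/K_i) = 3.08/6.20 + 7.27/1.05 + 6.39/0.00865 + 5.11/32.7 = 746.3 d.
K_eq = L / Σ(b_i/K_i) = 21.85 / 746.3 = 0.02928 m/day.
Q = K_eq · A · (Δh/L) = 0.02928 × 765 × (5.69/21.85) = 5.833 m³/day.

5.83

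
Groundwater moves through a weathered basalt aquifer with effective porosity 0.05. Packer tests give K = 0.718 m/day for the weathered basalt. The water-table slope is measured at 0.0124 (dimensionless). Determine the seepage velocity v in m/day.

Hydraulic gradient i = 0.0124.
Darcy flux q = K · i = 0.7180 × 0.01240 = 0.008903 m/day.
Seepage velocity v = q / n_e = 0.008903 / 0.05 = 0.1781 m/day.

0.178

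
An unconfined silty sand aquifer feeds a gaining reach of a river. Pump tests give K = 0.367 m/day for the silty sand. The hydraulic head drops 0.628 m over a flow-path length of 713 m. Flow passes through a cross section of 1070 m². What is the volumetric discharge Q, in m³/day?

0.346

Hydraulic gradient i = Δh / L = 0.628 / 713 = 0.0008808.
Darcy's law: Q = K · A · i = 0.3670 × 1070 × 0.0008808 = 0.3459 m³/day.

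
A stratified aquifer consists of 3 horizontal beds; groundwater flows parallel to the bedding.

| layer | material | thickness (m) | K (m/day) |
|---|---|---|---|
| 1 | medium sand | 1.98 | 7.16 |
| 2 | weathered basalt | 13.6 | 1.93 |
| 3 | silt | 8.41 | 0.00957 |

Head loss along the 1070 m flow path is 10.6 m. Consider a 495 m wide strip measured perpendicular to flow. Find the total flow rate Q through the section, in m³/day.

199

Flow is parallel to layering, so each bed carries its own Darcy discharge and the transmissivities add.
Σ(K_i·b_i) = 7.16×1.98 + 1.93×13.6 + 0.00957×8.41 = 40.51 m²/day.
Hydraulic gradient i = Δh / L = 10.6 / 1070 = 0.009907.
Q = Σ(K_i·b_i) · W · i = 40.51 × 495 × 0.009907 = 198.6 m³/day.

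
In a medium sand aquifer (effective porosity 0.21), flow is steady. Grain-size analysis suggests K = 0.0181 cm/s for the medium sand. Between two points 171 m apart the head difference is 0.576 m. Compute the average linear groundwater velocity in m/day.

Convert K: 0.0181 cm/s × 864 = 15.64 m/day.
Hydraulic gradient i = Δh / L = 0.576 / 171 = 0.003368.
Darcy flux q = K · i = 15.64 × 0.003368 = 0.05268 m/day.
Seepage velocity v = q / n_e = 0.05268 / 0.21 = 0.2508 m/day.

0.251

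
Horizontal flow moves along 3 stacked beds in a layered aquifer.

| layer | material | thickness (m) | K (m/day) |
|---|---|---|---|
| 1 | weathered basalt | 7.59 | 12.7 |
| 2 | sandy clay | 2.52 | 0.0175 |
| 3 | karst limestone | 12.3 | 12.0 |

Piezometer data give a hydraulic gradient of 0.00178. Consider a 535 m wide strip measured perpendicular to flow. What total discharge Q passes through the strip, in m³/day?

Flow is parallel to layering, so each bed carries its own Darcy discharge and the transmissivities add.
Σ(K_i·b_i) = 12.7×7.59 + 0.0175×2.52 + 12.0×12.3 = 244.0 m²/day.
Hydraulic gradient i = 0.00178.
Q = Σ(K_i·b_i) · W · i = 244.0 × 535 × 0.001780 = 232.4 m³/day.

232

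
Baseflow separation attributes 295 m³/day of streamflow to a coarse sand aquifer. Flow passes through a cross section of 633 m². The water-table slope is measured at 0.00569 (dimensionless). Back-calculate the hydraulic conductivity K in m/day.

Hydraulic gradient i = 0.00569.
From Q = K·A·i, K = Q / (A·i) = 295 / (633.0 × 0.005690) = 81.90 m/day.

81.9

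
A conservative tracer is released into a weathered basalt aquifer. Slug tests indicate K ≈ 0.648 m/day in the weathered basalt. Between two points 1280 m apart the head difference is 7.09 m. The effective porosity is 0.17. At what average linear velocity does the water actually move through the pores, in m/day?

0.0211

Hydraulic gradient i = Δh / L = 7.09 / 1280 = 0.005539.
Darcy flux q = K · i = 0.6480 × 0.005539 = 0.003589 m/day.
Seepage velocity v = q / n_e = 0.003589 / 0.17 = 0.02111 m/day.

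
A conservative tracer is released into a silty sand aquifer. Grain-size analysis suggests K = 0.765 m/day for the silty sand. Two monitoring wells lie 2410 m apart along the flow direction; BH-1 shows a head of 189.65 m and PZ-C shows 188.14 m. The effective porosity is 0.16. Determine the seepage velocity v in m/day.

Hydraulic gradient i = (189.65 − 188.14) / 2410 = 1.51 / 2410 = 0.0006266.
Darcy flux q = K · i = 0.7650 × 0.0006266 = 0.0004793 m/day.
Seepage velocity v = q / n_e = 0.0004793 / 0.16 = 0.002996 m/day.

0.00300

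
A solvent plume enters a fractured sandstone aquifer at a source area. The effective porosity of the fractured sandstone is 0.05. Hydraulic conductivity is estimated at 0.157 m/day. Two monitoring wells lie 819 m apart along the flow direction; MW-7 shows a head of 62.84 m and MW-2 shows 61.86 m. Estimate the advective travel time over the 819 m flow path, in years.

Hydraulic gradient i = (62.84 − 61.86) / 819 = 0.98 / 819 = 0.001197.
Darcy flux q = K · i = 0.1570 × 0.001197 = 0.0001879 m/day.
Seepage velocity v = q / n_e = 0.0001879 / 0.05 = 0.003757 m/day.
Travel time t = L / v = 819 / 0.003757 = 2.180e+05 days = 596.8 years.

597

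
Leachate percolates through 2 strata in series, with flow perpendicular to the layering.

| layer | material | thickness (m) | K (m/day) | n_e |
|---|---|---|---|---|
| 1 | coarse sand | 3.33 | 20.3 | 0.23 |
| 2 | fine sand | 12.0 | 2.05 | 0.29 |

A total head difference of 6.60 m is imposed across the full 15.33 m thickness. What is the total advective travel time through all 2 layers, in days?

3.87

With flow normal to the layers, continuity requires the same specific discharge q through every layer.
Σ(b_i/K_i) = 3.33/20.3 + 12.0/2.05 = 6.018 d.
q = Δh / Σ(b_i/K_i) = 6.60 / 6.018 = 1.097 m/day.
In each layer the seepage velocity is v_i = q/n_i, so the layer transit time is t_i = b_i·n_i / q:
  layer 1 (coarse sand): t_1 = 3.33 × 0.23 / 1.097 = 0.6983 d
  layer 2 (fine sand): t_2 = 12.0 × 0.29 / 1.097 = 3.173 d
Total t = Σ t_i = 3.871 days.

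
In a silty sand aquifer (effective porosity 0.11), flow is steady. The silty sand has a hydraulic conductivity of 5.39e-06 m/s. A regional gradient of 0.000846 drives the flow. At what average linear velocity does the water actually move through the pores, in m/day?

0.00358

Convert K: 5.39e-06 m/s × 86400 = 0.4657 m/day.
Hydraulic gradient i = 0.000846.
Darcy flux q = K · i = 0.4657 × 0.0008460 = 0.0003940 m/day.
Seepage velocity v = q / n_e = 0.0003940 / 0.11 = 0.003582 m/day.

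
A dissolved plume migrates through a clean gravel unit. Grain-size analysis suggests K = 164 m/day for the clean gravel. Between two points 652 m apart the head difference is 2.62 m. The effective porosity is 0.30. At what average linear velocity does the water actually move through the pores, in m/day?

2.20

Hydraulic gradient i = Δh / L = 2.62 / 652 = 0.004018.
Darcy flux q = K · i = 164.0 × 0.004018 = 0.6590 m/day.
Seepage velocity v = q / n_e = 0.6590 / 0.30 = 2.197 m/day.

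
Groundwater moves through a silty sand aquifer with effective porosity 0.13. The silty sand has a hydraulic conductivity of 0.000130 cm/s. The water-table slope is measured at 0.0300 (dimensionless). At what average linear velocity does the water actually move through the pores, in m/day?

Convert K: 0.000130 cm/s × 864 = 0.1123 m/day.
Hydraulic gradient i = 0.0300.
Darcy flux q = K · i = 0.1123 × 0.03000 = 0.003370 m/day.
Seepage velocity v = q / n_e = 0.003370 / 0.13 = 0.02592 m/day.

0.0259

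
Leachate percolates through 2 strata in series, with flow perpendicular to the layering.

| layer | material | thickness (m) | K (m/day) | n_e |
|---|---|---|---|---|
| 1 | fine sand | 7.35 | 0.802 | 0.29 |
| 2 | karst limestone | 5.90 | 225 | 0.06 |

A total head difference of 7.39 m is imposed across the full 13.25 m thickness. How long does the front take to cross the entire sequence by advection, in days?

3.09

With flow normal to the layers, continuity requires the same specific discharge q through every layer.
Σ(b_i/K_i) = 7.35/0.802 + 5.90/225 = 9.191 d.
q = Δh / Σ(b_i/K_i) = 7.39 / 9.191 = 0.8041 m/day.
In each layer the seepage velocity is v_i = q/n_i, so the layer transit time is t_i = b_i·n_i / q:
  layer 1 (fine sand): t_1 = 7.35 × 0.29 / 0.8041 = 2.651 d
  layer 2 (karst limestone): t_2 = 5.90 × 0.06 / 0.8041 = 0.4403 d
Total t = Σ t_i = 3.091 days.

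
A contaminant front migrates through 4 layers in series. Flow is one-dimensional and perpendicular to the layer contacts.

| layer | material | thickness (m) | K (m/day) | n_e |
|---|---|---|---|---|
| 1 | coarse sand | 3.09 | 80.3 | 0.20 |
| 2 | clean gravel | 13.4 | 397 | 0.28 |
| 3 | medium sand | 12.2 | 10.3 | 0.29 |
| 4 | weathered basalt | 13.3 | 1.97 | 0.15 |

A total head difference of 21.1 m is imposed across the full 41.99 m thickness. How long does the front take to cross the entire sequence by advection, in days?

3.76

With flow normal to the layers, continuity requires the same specific discharge q through every layer.
Σ(b_i/K_i) = 3.09/80.3 + 13.4/397 + 12.2/10.3 + 13.3/1.97 = 8.008 d.
q = Δh / Σ(b_i/K_i) = 21.1 / 8.008 = 2.635 m/day.
In each layer the seepage velocity is v_i = q/n_i, so the layer transit time is t_i = b_i·n_i / q:
  layer 1 (coarse sand): t_1 = 3.09 × 0.20 / 2.635 = 0.2345 d
  layer 2 (clean gravel): t_2 = 13.4 × 0.28 / 2.635 = 1.424 d
  layer 3 (medium sand): t_3 = 12.2 × 0.29 / 2.635 = 1.343 d
  layer 4 (weathered basalt): t_4 = 13.3 × 0.15 / 2.635 = 0.7572 d
Total t = Σ t_i = 3.758 days.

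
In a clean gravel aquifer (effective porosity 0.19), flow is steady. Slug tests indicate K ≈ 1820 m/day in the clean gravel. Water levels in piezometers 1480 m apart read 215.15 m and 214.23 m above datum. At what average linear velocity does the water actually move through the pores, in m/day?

5.95

Hydraulic gradient i = (215.15 − 214.23) / 1480 = 0.92 / 1480 = 0.0006216.
Darcy flux q = K · i = 1820 × 0.0006216 = 1.131 m/day.
Seepage velocity v = q / n_e = 1.131 / 0.19 = 5.954 m/day.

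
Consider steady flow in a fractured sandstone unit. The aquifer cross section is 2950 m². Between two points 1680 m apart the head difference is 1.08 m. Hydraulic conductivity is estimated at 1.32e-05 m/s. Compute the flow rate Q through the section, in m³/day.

Convert K: 1.32e-05 m/s × 86400 = 1.140 m/day.
Hydraulic gradient i = Δh / L = 1.08 / 1680 = 0.0006429.
Darcy's law: Q = K · A · i = 1.140 × 2950 × 0.0006429 = 2.163 m³/day.

2.16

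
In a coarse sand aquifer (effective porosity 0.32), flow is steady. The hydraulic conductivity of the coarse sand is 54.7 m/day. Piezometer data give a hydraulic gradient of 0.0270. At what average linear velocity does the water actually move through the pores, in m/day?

4.62

Hydraulic gradient i = 0.0270.
Darcy flux q = K · i = 54.70 × 0.02700 = 1.477 m/day.
Seepage velocity v = q / n_e = 1.477 / 0.32 = 4.615 m/day.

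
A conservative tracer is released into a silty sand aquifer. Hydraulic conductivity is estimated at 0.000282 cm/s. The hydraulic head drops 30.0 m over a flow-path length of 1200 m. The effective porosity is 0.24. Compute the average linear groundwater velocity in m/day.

0.0254

Convert K: 0.000282 cm/s × 864 = 0.2436 m/day.
Hydraulic gradient i = Δh / L = 30.0 / 1200 = 0.02500.
Darcy flux q = K · i = 0.2436 × 0.02500 = 0.006091 m/day.
Seepage velocity v = q / n_e = 0.006091 / 0.24 = 0.02538 m/day.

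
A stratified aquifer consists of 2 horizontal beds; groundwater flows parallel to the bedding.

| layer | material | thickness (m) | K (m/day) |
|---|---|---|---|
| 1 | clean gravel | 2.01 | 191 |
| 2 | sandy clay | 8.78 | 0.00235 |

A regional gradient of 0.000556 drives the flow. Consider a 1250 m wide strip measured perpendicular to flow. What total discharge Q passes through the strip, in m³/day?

Flow is parallel to layering, so each bed carries its own Darcy discharge and the transmissivities add.
Σ(K_i·b_i) = 191×2.01 + 0.00235×8.78 = 383.9 m²/day.
Hydraulic gradient i = 0.000556.
Q = Σ(K_i·b_i) · W · i = 383.9 × 1250 × 0.0005560 = 266.8 m³/day.

267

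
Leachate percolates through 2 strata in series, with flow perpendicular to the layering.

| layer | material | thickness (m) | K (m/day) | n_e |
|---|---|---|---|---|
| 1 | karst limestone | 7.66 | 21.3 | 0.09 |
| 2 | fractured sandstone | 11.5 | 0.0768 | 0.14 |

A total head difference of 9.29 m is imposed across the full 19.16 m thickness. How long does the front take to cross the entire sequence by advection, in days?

With flow normal to the layers, continuity requires the same specific discharge q through every layer.
Σ(b_i/K_i) = 7.66/21.3 + 11.5/0.0768 = 150.1 d.
q = Δh / Σ(b_i/K_i) = 9.29 / 150.1 = 0.06189 m/day.
In each layer the seepage velocity is v_i = q/n_i, so the layer transit time is t_i = b_i·n_i / q:
  layer 1 (karst limestone): t_1 = 7.66 × 0.09 / 0.06189 = 11.14 d
  layer 2 (fractured sandstone): t_2 = 11.5 × 0.14 / 0.06189 = 26.01 d
Total t = Σ t_i = 37.15 days.

37.2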